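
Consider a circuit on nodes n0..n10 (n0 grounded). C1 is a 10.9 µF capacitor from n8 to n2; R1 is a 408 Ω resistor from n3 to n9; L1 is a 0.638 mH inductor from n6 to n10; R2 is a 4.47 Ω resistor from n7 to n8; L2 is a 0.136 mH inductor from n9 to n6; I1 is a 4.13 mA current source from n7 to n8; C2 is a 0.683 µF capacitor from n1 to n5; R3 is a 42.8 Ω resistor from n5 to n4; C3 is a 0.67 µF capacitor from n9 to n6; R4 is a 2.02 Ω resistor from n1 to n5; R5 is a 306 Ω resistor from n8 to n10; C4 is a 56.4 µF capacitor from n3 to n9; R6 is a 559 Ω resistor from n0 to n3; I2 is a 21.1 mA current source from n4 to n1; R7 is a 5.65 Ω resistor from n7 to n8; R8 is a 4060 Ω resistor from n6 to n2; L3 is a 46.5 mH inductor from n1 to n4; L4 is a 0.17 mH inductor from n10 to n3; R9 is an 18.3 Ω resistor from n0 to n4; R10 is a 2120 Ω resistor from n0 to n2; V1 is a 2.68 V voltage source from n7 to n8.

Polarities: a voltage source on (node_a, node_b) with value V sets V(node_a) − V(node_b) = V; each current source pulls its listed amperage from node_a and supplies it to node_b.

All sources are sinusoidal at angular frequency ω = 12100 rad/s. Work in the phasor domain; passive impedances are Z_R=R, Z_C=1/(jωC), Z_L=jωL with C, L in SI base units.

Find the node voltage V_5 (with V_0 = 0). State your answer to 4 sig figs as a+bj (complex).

0.8974+0.07149j V

MNA unknowns: 10 node voltages V₁..V_10 plus 1 source current (V1)
C1: Y=0.000+0.1319j on G[8,2]
R1: Y=0.002451+0.000j on G[3,9]
L1: Y=0.000-0.1295j on G[6,10]
R2: Y=0.2237+0.000j on G[7,8]
L2: Y=0.000-0.6077j on G[9,6]
I1: z[7]−=0.00413, z[8]+=0.00413
C2: Y=0.000+0.008264j on G[1,5]
R3: Y=0.02336+0.000j on G[5,4]
C3: Y=0.000+0.008107j on G[9,6]
R4: Y=0.4950+0.000j on G[1,5]
R5: Y=0.003268+0.000j on G[8,10]
C4: Y=0.000+0.6824j on G[3,9]
R6: Y=0.001789+0.000j on G[0,3]
I2: z[4]−=0.0211, z[1]+=0.0211
R7: Y=0.1770+0.000j on G[7,8]
R8: Y=0.0002463+0.000j on G[6,2]
L3: Y=0.000-0.001777j on G[1,4]
L4: Y=0.000-0.4861j on G[10,3]
R9: Y=0.05464+0.000j on G[0,4]
R10: Y=0.0004717+0.000j on G[0,2]
V1: row V7−V8=2.68, i_V1 at 7,8
solve → V1=0.9398+0.07416j, V2=0.000+0.000j, V3=0.000+0.000j, V4=0.000+0.000j, V5=0.8974+0.07149j, V6=0.000+0.000j, V7=2.680+0.000j, V8=0.000+0.000j, V9=0.000+0.000j, V10=0.000+0.000j
aux → i_V1=-1.078+0.000j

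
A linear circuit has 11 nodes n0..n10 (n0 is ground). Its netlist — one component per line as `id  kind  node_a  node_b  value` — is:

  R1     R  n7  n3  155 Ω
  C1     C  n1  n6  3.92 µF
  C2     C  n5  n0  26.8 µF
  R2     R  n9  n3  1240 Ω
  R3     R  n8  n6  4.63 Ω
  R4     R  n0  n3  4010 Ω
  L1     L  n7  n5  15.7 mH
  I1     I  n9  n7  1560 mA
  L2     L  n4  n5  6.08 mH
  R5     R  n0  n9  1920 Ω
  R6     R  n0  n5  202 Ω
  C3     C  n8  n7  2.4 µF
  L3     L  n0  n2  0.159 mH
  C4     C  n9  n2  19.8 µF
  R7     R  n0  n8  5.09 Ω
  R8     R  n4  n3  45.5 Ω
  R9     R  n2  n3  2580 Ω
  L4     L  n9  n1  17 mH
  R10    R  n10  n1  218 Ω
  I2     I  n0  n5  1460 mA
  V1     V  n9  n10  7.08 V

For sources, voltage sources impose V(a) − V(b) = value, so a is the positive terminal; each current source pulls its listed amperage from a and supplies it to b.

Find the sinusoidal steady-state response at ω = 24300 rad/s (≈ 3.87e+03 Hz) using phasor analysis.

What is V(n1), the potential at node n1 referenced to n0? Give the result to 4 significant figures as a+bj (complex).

7.593+1.484j V

Element admittances at ω=24300 rad/s:
  Y(R1) = 0.006452+0.000j S between n7,n3
  Y(C1) = 0.000+0.09526j S between n1,n6
  Y(C2) = 0.000+0.6512j S between n5,n0
  Y(R2) = 0.0008065+0.000j S between n9,n3
  Y(R3) = 0.2160+0.000j S between n8,n6
  Y(R4) = 0.0002494+0.000j S between n0,n3
  Y(L1) = 0.000-0.002621j S between n7,n5
  I1: injects 1.56 A into n7 (from n9)
  Y(L2) = 0.000-0.006768j S between n4,n5
  Y(R5) = 0.0005208+0.000j S between n0,n9
  Y(R6) = 0.004950+0.000j S between n0,n5
  Y(C3) = 0.000+0.05832j S between n8,n7
  Y(L3) = 0.000-0.2588j S between n0,n2
  Y(C4) = 0.000+0.4811j S between n9,n2
  Y(R7) = 0.1965+0.000j S between n0,n8
  Y(R8) = 0.02198+0.000j S between n4,n3
  Y(R9) = 0.0003876+0.000j S between n2,n3
  Y(L4) = 0.000-0.002421j S between n9,n1
  Y(R10) = 0.004587+0.000j S between n10,n1
  I2: injects 1.46 A into n5 (from n0)
  V1: constraint V(n9)−V(n10) = 7.08
Assemble and solve the 11×11 MNA system:
  V(n1)=7.593+1.484j  V(n2)=0.02724-5.672j  V(n3)=12.34-11.02j  V(n4)=13.77-6.727j  V(n5)=-0.1709-2.093j  V(n6)=7.598+0.6739j  V(n7)=10.24-27.45j  V(n8)=7.955+0.6760j  V(n9)=0.01690-2.611j  V(n10)=-7.063-2.611j
  i(V1)=-0.06723-0.01878j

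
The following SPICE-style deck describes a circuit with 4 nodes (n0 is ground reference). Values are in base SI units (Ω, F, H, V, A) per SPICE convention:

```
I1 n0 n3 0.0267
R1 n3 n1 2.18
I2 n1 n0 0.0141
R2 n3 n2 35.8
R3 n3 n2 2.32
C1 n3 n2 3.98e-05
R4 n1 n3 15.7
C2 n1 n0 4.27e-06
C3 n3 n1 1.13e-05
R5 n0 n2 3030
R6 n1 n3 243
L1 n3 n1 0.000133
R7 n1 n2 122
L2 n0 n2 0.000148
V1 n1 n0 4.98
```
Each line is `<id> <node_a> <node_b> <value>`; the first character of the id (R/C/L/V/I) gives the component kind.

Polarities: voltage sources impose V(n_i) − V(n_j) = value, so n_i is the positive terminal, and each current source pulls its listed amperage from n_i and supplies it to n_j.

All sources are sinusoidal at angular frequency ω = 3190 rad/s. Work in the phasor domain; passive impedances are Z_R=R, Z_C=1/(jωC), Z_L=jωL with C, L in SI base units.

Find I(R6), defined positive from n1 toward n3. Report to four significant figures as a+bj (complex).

0.001464+0.003695j A

Apply KCL at each of the 3 non-ground nodes and solve the resulting linear system.
Node n1: branches {R1, I2, R4, C2, C3, R6, L1, R7, V1} → V_1 = 4.980+0.000j
Node n2: branches {R2, R3, C1, R5, R7, L2} → V_2 = 0.1712+1.103j
Node n3: branches {I1, R1, R2, R3, C1, R4, C3, R6, L1} → V_3 = 4.624-0.8978j
Source currents: i(V1)=-2.325+0.2944j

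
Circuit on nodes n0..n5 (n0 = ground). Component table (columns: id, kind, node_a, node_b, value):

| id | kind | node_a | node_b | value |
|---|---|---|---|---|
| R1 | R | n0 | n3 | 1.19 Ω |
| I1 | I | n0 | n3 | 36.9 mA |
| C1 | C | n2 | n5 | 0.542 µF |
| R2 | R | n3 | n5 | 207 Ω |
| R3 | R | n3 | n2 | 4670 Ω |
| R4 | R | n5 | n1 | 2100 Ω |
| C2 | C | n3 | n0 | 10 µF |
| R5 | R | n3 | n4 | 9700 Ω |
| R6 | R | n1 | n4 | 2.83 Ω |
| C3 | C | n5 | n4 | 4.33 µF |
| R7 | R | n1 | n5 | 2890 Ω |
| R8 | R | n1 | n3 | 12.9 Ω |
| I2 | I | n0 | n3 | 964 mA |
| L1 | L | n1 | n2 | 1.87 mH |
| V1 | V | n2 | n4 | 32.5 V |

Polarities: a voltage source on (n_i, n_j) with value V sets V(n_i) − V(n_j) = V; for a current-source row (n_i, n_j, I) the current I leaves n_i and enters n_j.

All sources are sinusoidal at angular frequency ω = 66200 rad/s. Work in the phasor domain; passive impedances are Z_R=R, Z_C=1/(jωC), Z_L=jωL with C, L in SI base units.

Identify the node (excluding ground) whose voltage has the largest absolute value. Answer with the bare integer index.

Apply KCL at each of the 5 non-ground nodes and solve the resulting linear system.
Node n1: branches {R4, R6, R7, R8, L1} → V_1 = 0.4457-0.6277j
Node n2: branches {C1, R3, L1, V1} → V_2 = 32.86+0.1007j
Node n3: branches {R1, I1, R2, R3, C2, R5, R8, I2} → V_3 = 0.7350-0.5790j
Node n4: branches {R5, R6, C3, V1} → V_4 = 0.3575+0.1007j
Node n5: branches {C1, R2, R4, C3, R7} → V_5 = 3.960+0.1580j
Source currents: i(V1)=-0.01482-0.7752j

2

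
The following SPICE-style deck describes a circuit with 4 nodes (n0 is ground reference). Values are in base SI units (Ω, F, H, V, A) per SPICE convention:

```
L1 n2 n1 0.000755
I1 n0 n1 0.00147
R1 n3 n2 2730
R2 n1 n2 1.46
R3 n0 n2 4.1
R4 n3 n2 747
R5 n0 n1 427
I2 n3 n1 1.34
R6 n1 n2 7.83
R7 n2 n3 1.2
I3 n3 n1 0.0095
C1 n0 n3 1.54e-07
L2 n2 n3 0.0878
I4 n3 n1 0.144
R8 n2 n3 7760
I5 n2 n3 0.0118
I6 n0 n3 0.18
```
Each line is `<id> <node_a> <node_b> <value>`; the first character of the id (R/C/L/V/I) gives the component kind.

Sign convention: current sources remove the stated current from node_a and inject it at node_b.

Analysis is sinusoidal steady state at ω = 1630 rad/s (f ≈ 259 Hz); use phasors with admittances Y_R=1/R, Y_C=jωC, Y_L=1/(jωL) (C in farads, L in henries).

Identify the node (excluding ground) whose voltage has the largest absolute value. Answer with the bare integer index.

Element admittances at ω=1630 rad/s:
  Y(L1) = 0.000-0.8126j S between n2,n1
  I1: injects 0.00147 A into n1 (from n0)
  Y(R1) = 0.0003663+0.000j S between n3,n2
  Y(R2) = 0.6849+0.000j S between n1,n2
  Y(R3) = 0.2439+0.000j S between n0,n2
  Y(R4) = 0.001339+0.000j S between n3,n2
  Y(R5) = 0.002342+0.000j S between n0,n1
  I2: injects 1.34 A into n1 (from n3)
  Y(R6) = 0.1277+0.000j S between n1,n2
  Y(R7) = 0.8333+0.000j S between n2,n3
  I3: injects 0.0095 A into n1 (from n3)
  Y(C1) = 0.000+0.0002510j S between n0,n3
  Y(L2) = 0.000-0.006987j S between n2,n3
  I4: injects 0.144 A into n1 (from n3)
  Y(R8) = 0.0001289+0.000j S between n2,n3
  I5: injects 0.0118 A into n3 (from n2)
  I6: injects 0.18 A into n3 (from n0)
Assemble and solve the 3×3 MNA system:
  V(n1)=1.647+0.9083j  V(n2)=0.7282-0.007867j  V(n3)=-0.8303-0.02066j

1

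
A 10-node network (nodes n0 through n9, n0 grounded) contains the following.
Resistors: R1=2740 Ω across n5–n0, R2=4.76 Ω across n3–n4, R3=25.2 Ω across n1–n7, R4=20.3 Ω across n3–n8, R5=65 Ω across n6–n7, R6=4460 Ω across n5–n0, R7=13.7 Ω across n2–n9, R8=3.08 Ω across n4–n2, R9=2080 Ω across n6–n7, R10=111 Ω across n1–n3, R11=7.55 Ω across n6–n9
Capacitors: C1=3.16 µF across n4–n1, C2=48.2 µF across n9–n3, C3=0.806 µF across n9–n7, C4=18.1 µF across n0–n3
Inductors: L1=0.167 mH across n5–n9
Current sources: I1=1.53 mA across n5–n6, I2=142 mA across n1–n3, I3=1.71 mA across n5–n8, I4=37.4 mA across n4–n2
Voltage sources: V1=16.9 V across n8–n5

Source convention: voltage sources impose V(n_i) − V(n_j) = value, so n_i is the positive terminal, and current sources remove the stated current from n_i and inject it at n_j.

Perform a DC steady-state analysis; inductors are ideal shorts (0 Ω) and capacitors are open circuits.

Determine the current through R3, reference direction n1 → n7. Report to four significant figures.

Apply KCL at each of the 9 non-ground nodes and solve the resulting linear system.
Node n1: branches {C1, R3, I2, R10} → V_1 = -3.132
Node n2: branches {R7, I4, R8} → V_2 = 5.790
Node n3: branches {R2, C2, R4, I2, R10, C4} → V_3 = 8.988
Node n4: branches {C1, R2, I4, R8} → V_4 = 6.976
Node n5: branches {R1, L1, I1, R6, I3, V1} → V_5 = 0.000
Node n6: branches {I1, R5, R9, R11} → V_6 = -0.2362
Node n7: branches {R3, R5, C3, R9} → V_7 = -2.305
Node n8: branches {R4, I3, V1} → V_8 = 16.90
Node n9: branches {L1, C2, R7, C3, R11} → V_9 = 0.000
Source currents: i(L1)=-0.3913, i(V1)=-0.3881

-0.03282 A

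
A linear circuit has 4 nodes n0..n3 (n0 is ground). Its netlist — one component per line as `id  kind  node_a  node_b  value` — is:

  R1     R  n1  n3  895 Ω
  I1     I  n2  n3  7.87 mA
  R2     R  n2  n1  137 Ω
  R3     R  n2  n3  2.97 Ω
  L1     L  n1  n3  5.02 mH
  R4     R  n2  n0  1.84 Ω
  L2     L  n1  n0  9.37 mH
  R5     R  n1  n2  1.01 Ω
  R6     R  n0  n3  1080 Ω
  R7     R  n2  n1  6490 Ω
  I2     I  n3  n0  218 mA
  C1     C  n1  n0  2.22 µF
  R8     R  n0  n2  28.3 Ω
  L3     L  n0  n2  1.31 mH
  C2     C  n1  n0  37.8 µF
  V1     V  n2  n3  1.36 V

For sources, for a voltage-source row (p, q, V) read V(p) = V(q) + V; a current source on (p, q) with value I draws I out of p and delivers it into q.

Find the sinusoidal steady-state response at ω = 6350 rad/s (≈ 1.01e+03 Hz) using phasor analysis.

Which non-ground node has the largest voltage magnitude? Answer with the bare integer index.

3

Apply KCL at each of the 3 non-ground nodes and solve the resulting linear system.
Node n1: branches {R1, R2, L1, L2, R5, R7, C1, C2} → V_1 = -0.2846+0.1619j
Node n2: branches {I1, R2, R3, R4, R5, R7, R8, L3, V1} → V_2 = -0.3180+0.05055j
Node n3: branches {R1, I1, R3, L1, R6, I2, V1} → V_3 = -1.678+0.05055j
Source currents: i(V1)=-0.2544+0.04364j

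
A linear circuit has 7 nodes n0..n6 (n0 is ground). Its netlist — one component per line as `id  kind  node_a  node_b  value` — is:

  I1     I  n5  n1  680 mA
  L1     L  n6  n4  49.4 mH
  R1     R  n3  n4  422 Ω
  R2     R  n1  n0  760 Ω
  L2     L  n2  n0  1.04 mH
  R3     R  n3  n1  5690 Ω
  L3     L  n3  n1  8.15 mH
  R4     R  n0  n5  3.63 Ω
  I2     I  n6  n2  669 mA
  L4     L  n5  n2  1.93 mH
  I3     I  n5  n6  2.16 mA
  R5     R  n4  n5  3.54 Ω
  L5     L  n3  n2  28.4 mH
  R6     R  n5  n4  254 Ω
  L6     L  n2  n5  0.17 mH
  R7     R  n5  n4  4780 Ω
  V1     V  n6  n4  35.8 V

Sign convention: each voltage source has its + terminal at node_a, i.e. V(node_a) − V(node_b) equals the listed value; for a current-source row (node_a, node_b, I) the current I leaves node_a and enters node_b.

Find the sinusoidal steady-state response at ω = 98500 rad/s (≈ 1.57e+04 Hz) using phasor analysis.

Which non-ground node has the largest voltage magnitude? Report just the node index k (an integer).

1

Element admittances at ω=98500 rad/s:
  I1: injects 0.68 A into n1 (from n5)
  Y(L1) = 0.000-0.0002055j S between n6,n4
  Y(R1) = 0.002370+0.000j S between n3,n4
  Y(R2) = 0.001316+0.000j S between n1,n0
  Y(L2) = 0.000-0.009762j S between n2,n0
  Y(R3) = 0.0001757+0.000j S between n3,n1
  Y(L3) = 0.000-0.001246j S between n3,n1
  Y(R4) = 0.2755+0.000j S between n0,n5
  I2: injects 0.669 A into n2 (from n6)
  Y(L4) = 0.000-0.005260j S between n5,n2
  I3: injects 0.00216 A into n6 (from n5)
  Y(R5) = 0.2825+0.000j S between n4,n5
  Y(L5) = 0.000-0.0003575j S between n3,n2
  Y(R6) = 0.003937+0.000j S between n5,n4
  Y(L6) = 0.000-0.05972j S between n2,n5
  Y(R7) = 0.0002092+0.000j S between n5,n4
  V1: constraint V(n6)−V(n4) = 35.8
Assemble and solve the 7×7 MNA system:
  V(n1)=303.0+140.7j  V(n2)=-0.8980+8.013j  V(n3)=126.0-60.17j  V(n4)=-2.991-1.192j  V(n5)=-1.731-0.7039j  V(n6)=32.81-1.192j
  i(V1)=-0.6668+0.007357j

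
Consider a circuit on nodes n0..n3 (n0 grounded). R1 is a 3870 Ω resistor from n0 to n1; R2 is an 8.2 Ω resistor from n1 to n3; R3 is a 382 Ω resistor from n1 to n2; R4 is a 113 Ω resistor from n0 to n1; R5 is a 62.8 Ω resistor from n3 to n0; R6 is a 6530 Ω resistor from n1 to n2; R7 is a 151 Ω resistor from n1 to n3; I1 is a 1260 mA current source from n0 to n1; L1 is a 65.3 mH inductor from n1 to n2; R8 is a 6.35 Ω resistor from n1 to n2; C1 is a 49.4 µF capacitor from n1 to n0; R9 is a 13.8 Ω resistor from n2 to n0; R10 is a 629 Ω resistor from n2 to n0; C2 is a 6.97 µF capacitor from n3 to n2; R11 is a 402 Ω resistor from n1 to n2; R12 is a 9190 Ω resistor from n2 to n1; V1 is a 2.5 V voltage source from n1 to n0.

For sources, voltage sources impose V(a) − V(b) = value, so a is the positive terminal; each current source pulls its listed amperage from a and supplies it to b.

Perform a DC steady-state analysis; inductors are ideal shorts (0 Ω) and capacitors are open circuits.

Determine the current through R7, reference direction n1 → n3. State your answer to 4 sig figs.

Apply KCL at each of the 3 non-ground nodes and solve the resulting linear system.
Node n1: branches {R1, R2, R3, R4, R6, R7, I1, L1, R8, C1, R11, R12, V1} → V_1 = 2.500
Node n2: branches {R3, R6, L1, R8, R9, R10, C2, R11, R12} → V_2 = 2.500
Node n3: branches {R2, R5, R7, C2} → V_3 = 2.225
Source currents: i(L1)=0.1851, i(V1)=1.017

0.001824 A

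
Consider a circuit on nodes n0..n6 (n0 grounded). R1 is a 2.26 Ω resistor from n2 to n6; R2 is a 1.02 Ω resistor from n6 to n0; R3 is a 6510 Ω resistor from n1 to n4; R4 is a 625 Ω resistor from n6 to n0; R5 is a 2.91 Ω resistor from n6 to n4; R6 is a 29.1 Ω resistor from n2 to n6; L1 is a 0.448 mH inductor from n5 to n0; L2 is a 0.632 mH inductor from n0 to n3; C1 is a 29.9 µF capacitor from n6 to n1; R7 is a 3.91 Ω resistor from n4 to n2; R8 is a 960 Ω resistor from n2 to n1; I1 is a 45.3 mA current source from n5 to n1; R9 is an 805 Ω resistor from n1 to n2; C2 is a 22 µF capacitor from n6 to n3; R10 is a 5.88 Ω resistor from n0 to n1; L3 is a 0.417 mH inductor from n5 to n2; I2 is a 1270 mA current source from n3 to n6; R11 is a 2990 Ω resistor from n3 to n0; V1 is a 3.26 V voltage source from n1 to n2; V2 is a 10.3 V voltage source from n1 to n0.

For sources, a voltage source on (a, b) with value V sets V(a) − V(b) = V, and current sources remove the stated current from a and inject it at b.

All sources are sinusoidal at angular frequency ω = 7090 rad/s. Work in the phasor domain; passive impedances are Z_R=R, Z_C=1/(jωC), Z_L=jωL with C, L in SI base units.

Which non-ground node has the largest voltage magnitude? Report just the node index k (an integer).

3

Apply KCL at each of the 6 non-ground nodes and solve the resulting linear system.
Node n1: branches {R3, C1, R8, I1, R9, R10, V1, V2} → V_1 = 10.30+0.000j
Node n2: branches {R1, R6, R7, R8, R9, L3, V1} → V_2 = 7.040+0.000j
Node n3: branches {L2, C2, I2, R11} → V_3 = -11.57-16.76j
Node n4: branches {R3, R5, R7} → V_4 = 5.842-0.5147j
Node n5: branches {L1, I1, L3} → V_5 = 3.646-0.06937j
Node n6: branches {R1, R2, R4, R5, R6, C1, C2, I2} → V_6 = 4.948-0.8980j
Source currents: i(V1)=1.320-0.5881j, i(V2)=-2.844-0.5466j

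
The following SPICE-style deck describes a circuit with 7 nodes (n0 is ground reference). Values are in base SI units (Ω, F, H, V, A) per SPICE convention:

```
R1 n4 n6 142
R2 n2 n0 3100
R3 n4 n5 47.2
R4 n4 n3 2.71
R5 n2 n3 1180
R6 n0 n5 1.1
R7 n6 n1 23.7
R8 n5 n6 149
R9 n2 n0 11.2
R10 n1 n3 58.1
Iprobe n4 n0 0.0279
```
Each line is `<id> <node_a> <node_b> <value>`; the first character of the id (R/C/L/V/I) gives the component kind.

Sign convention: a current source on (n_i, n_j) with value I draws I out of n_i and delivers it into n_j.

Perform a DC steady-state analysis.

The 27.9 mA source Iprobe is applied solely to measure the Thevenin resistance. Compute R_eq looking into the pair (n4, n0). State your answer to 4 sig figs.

Element admittances at DC:
  Y(R1) = 0.007042 S between n4,n6
  Y(R2) = 0.0003226 S between n2,n0
  Y(R3) = 0.02119 S between n4,n5
  Y(R4) = 0.3690 S between n4,n3
  Y(R5) = 0.0008475 S between n2,n3
  Y(R6) = 0.9091 S between n0,n5
  Y(R7) = 0.04219 S between n6,n1
  Y(R8) = 0.006711 S between n5,n6
  Y(R9) = 0.08929 S between n2,n0
  Y(R10) = 0.01721 S between n1,n3
  Iprobe: injects 0.0279 A into n0 (from n4)
Assemble and solve the 6×6 MNA system:
  V(n1)=-0.8670  V(n2)=-0.009861  V(n3)=-1.053  V(n4)=-1.064  V(n5)=-0.02972  V(n6)=-0.7913

R_eq = 38.12 Ω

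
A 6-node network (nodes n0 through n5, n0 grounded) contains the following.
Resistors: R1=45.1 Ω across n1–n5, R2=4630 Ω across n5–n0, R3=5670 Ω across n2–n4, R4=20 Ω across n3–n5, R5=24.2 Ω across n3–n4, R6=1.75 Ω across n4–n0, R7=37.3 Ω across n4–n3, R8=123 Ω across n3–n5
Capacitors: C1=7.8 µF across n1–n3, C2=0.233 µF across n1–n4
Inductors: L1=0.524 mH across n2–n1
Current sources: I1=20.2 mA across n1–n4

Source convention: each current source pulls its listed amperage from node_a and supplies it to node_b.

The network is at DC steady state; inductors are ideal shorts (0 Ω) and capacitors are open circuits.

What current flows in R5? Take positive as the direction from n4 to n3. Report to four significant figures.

Apply KCL at each of the 5 non-ground nodes and solve the resulting linear system.
Node n1: branches {R1, C1, L1, C2, I1} → V_1 = -1.530
Node n2: branches {R3, L1} → V_2 = -1.530
Node n3: branches {R4, R5, R7, R8, C1} → V_3 = -0.2903
Node n4: branches {R3, R5, R6, R7, C2, I1} → V_4 = 0.0002384
Node n5: branches {R1, R2, R4, R8} → V_5 = -0.6308
Source currents: i(L1)=0.0002698

0.01201 A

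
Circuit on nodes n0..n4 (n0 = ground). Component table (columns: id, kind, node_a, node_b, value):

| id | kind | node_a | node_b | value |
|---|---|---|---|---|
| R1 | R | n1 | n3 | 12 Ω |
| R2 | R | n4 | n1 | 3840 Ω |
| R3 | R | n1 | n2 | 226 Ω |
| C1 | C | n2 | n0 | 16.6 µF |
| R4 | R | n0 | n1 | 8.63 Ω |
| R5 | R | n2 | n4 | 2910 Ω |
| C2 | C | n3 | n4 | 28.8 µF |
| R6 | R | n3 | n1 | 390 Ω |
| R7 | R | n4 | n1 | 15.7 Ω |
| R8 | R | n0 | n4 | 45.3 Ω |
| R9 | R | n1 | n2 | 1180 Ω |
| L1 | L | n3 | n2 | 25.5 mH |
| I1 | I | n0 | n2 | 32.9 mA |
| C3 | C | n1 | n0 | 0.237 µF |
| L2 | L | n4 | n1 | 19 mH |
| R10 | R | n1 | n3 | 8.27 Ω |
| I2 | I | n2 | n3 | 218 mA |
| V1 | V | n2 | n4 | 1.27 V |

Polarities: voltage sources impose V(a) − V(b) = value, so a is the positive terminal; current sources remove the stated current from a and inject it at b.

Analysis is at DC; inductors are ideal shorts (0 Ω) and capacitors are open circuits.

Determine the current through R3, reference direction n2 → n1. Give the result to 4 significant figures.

0.005619 A

Element admittances at DC:
  Y(R1) = 0.08333 S between n1,n3
  Y(R2) = 0.0002604 S between n4,n1
  Y(R3) = 0.004425 S between n1,n2
  Y(C1) = 0.000 S between n2,n0
  Y(R4) = 0.1159 S between n0,n1
  Y(R5) = 0.0003436 S between n2,n4
  Y(C2) = 0.000 S between n3,n4
  Y(R6) = 0.002564 S between n3,n1
  Y(R7) = 0.06369 S between n4,n1
  Y(R8) = 0.02208 S between n0,n4
  Y(R9) = 0.0008475 S between n1,n2
  L1: short n3↔n2 (DC inductor)
  I1: injects 0.0329 A into n2 (from n0)
  Y(C3) = 0.000 S between n1,n0
  L2: short n4↔n1 (DC inductor)
  Y(R10) = 0.1209 S between n1,n3
  I2: injects 0.218 A into n3 (from n2)
  V1: constraint V(n2)−V(n4) = 1.27
Assemble and solve the 7×7 MNA system:
  V(n1)=0.2385  V(n2)=1.508  V(n3)=1.508  V(n4)=0.2385
  i(L1)=-0.04466  i(L2)=-0.2417  i(V1)=-0.2369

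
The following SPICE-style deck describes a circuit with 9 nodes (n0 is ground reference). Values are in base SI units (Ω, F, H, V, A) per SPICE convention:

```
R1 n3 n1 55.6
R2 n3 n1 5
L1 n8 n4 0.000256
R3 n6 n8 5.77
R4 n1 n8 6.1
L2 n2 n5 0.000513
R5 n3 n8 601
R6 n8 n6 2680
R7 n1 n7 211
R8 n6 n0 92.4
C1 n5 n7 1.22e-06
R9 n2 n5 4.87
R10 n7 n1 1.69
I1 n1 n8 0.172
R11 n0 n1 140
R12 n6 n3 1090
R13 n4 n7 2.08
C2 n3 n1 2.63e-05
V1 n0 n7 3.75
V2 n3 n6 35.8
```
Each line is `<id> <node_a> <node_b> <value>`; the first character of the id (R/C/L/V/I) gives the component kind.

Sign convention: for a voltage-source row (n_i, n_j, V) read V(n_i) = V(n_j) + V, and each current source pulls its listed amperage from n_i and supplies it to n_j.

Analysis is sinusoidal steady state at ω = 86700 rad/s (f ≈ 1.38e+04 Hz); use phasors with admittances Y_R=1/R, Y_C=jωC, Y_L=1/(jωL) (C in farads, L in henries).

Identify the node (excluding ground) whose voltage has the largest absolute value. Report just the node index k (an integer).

6

Apply KCL at each of the 8 non-ground nodes and solve the resulting linear system.
Node n1: branches {R1, R2, R4, R7, R10, I1, R11, C2} → V_1 = -2.614-1.103j
Node n2: branches {L2, R9} → V_2 = -3.750+0.000j
Node n3: branches {R1, R2, R5, R12, C2, V2} → V_3 = -2.548-2.688j
Node n4: branches {L1, R13} → V_4 = -4.258+1.445j
Node n5: branches {L2, C1, R9} → V_5 = -3.750+0.000j
Node n6: branches {R3, R6, R8, R12, V2} → V_6 = -38.35-2.688j
Node n7: branches {R7, C1, R10, R13, V1} → V_7 = -3.750+0.000j
Node n8: branches {L1, R3, R4, R5, R6, I1} → V_8 = -19.68-3.970j
Source currents: i(V1)=-0.4337-0.03697j, i(V2)=-3.690+0.1936j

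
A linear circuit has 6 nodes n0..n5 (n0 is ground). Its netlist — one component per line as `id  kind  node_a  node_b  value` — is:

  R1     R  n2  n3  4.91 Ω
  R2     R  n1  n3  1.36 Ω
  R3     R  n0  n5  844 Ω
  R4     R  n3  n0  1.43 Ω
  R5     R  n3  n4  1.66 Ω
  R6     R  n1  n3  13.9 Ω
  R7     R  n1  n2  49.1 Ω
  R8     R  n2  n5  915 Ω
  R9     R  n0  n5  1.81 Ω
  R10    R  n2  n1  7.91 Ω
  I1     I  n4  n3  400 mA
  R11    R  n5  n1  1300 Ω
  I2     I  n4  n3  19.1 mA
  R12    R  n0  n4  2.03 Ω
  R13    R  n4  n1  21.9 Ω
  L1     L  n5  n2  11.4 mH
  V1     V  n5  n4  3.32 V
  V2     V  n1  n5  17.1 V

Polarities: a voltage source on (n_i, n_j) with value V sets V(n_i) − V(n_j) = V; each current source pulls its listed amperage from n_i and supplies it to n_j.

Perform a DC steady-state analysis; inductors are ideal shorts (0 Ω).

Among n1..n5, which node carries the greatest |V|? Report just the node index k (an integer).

1

Element admittances at DC:
  Y(R1) = 0.2037 S between n2,n3
  Y(R2) = 0.7353 S between n1,n3
  Y(R3) = 0.001185 S between n0,n5
  Y(R4) = 0.6993 S between n3,n0
  Y(R5) = 0.6024 S between n3,n4
  Y(R6) = 0.07194 S between n1,n3
  Y(R7) = 0.02037 S between n1,n2
  Y(R8) = 0.001093 S between n2,n5
  Y(R9) = 0.5525 S between n0,n5
  Y(R10) = 0.1264 S between n2,n1
  I1: injects 0.4 A into n3 (from n4)
  Y(R11) = 0.0007692 S between n5,n1
  I2: injects 0.0191 A into n3 (from n4)
  Y(R12) = 0.4926 S between n0,n4
  Y(R13) = 0.04566 S between n4,n1
  L1: short n5↔n2 (DC inductor)
  V1: constraint V(n5)−V(n4) = 3.32
  V2: constraint V(n1)−V(n5) = 17.1
Assemble and solve the 8×8 MNA system:
  V(n1)=15.76  V(n2)=-1.343  V(n3)=4.348  V(n4)=-4.663  V(n5)=-1.343
  i(L1)=-3.669  i(V1)=-8.239  i(V2)=-12.67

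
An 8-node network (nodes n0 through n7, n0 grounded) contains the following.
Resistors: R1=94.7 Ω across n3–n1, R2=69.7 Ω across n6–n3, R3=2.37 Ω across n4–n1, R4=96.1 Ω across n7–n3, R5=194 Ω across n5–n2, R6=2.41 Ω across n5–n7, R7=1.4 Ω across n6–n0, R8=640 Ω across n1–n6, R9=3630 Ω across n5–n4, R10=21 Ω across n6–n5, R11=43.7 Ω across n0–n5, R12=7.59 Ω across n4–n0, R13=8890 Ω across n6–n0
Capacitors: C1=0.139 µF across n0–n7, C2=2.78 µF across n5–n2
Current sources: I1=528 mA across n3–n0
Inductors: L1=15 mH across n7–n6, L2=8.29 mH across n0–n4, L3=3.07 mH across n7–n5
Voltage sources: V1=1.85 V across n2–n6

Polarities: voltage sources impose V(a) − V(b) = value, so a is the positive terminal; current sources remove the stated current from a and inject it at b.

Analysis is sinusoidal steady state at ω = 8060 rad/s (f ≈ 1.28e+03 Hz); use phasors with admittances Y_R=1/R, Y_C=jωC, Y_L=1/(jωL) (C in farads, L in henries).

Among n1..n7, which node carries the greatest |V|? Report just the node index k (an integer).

3

Element admittances at ω=8060 rad/s:
  Y(R1) = 0.01056+0.000j S between n3,n1
  Y(R2) = 0.01435+0.000j S between n6,n3
  Y(R3) = 0.4219+0.000j S between n4,n1
  Y(C1) = 0.000+0.001120j S between n0,n7
  Y(C2) = 0.000+0.02241j S between n5,n2
  I1: injects 0.528 A into n0 (from n3)
  Y(R4) = 0.01041+0.000j S between n7,n3
  Y(R5) = 0.005155+0.000j S between n5,n2
  Y(R6) = 0.4149+0.000j S between n5,n7
  Y(R7) = 0.7143+0.000j S between n6,n0
  Y(L1) = 0.000-0.008271j S between n7,n6
  Y(R8) = 0.001563+0.000j S between n1,n6
  Y(R9) = 0.0002755+0.000j S between n5,n4
  Y(R10) = 0.04762+0.000j S between n6,n5
  Y(L2) = 0.000-0.01497j S between n0,n4
  Y(R11) = 0.02288+0.000j S between n0,n5
  Y(L3) = 0.000-0.04041j S between n7,n5
  Y(R12) = 0.1318+0.000j S between n4,n0
  Y(R13) = 0.0001125+0.000j S between n6,n0
  V1: constraint V(n2)−V(n6) = 1.85
Assemble and solve the 8×8 MNA system:
  V(n1)=-1.524-0.1019j  V(n2)=1.391-0.02413j  V(n3)=-16.27+0.1529j  V(n4)=-1.159-0.1085j  V(n5)=-1.953+0.7333j  V(n6)=-0.4595-0.02413j  V(n7)=-2.307+0.6556j
  i(V1)=-0.03421-0.07101j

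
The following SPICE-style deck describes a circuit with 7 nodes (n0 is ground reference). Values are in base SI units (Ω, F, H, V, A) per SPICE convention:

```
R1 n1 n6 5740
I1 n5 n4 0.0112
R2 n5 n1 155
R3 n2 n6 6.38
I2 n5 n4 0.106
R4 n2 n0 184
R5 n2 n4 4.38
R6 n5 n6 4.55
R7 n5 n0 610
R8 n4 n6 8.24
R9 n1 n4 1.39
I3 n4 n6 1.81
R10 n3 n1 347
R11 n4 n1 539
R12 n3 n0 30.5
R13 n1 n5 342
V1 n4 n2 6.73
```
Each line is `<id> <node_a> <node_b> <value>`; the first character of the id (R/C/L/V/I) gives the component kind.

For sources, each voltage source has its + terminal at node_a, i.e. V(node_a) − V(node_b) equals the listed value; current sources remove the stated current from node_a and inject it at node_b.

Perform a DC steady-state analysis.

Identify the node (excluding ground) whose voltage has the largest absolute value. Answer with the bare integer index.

6

Apply KCL at each of the 6 non-ground nodes and solve the resulting linear system.
Node n1: branches {R1, R2, R9, R10, R11, R13} → V_1 = 3.503
Node n2: branches {R3, R4, R5, V1} → V_2 = -3.235
Node n3: branches {R10, R12} → V_3 = 0.2830
Node n4: branches {I1, I2, R5, R8, R9, I3, R11, V1} → V_4 = 3.495
Node n5: branches {I1, R2, I2, R6, R7, R13} → V_5 = 5.067
Node n6: branches {R1, R3, R6, R8, I3} → V_6 = 5.704
Source currents: i(V1)=-2.955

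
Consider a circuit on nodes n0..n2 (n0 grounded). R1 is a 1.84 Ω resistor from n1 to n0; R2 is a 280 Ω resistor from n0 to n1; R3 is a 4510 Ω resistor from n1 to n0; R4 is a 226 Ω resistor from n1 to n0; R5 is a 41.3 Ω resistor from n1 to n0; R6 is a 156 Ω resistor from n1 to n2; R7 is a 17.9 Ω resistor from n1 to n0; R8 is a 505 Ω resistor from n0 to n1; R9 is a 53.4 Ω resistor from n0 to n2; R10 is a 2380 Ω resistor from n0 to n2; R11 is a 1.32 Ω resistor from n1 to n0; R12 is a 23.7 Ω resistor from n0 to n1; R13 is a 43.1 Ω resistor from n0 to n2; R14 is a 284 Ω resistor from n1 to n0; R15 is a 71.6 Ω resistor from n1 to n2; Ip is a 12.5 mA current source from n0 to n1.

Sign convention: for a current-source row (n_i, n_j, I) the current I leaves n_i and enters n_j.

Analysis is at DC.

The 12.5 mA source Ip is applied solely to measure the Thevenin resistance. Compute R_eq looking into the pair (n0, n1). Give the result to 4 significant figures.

Element admittances at DC:
  Y(R1) = 0.5435 S between n1,n0
  Y(R2) = 0.003571 S between n0,n1
  Y(R3) = 0.0002217 S between n1,n0
  Y(R4) = 0.004425 S between n1,n0
  Y(R5) = 0.02421 S between n1,n0
  Y(R6) = 0.006410 S between n1,n2
  Y(R7) = 0.05587 S between n1,n0
  Y(R8) = 0.001980 S between n0,n1
  Y(R9) = 0.01873 S between n0,n2
  Y(R10) = 0.0004202 S between n0,n2
  Y(R11) = 0.7576 S between n1,n0
  Y(R12) = 0.04219 S between n0,n1
  Y(R13) = 0.02320 S between n0,n2
  Y(R14) = 0.003521 S between n1,n0
  Y(R15) = 0.01397 S between n1,n2
  Ip: injects 0.0125 A into n1 (from n0)
Assemble and solve the 2×2 MNA system:
  V(n1)=0.008616  V(n2)=0.002799

R_eq = 0.6893 Ω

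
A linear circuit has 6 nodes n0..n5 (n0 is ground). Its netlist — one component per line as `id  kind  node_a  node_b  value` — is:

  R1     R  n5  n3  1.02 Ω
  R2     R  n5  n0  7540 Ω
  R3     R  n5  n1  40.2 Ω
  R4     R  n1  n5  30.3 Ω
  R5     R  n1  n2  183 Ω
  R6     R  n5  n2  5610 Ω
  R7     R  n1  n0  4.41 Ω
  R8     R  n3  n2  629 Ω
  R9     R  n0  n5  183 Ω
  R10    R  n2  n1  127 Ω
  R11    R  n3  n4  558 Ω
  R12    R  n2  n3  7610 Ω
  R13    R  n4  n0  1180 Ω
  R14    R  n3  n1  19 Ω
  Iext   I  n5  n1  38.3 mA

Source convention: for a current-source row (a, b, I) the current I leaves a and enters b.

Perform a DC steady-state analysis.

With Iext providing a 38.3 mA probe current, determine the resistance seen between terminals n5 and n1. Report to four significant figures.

R_eq = 8.674 Ω

Apply KCL at each of the 5 non-ground nodes and solve the resulting linear system.
Node n1: branches {R3, R4, R5, R7, R10, R14, Iext} → V_1 = 0.008760
Node n2: branches {R5, R6, R8, R10, R12} → V_2 = -0.03067
Node n3: branches {R1, R8, R11, R12, R14} → V_3 = -0.3059
Node n4: branches {R11, R13} → V_4 = -0.2077
Node n5: branches {R1, R2, R3, R4, R6, R9, Iext} → V_5 = -0.3234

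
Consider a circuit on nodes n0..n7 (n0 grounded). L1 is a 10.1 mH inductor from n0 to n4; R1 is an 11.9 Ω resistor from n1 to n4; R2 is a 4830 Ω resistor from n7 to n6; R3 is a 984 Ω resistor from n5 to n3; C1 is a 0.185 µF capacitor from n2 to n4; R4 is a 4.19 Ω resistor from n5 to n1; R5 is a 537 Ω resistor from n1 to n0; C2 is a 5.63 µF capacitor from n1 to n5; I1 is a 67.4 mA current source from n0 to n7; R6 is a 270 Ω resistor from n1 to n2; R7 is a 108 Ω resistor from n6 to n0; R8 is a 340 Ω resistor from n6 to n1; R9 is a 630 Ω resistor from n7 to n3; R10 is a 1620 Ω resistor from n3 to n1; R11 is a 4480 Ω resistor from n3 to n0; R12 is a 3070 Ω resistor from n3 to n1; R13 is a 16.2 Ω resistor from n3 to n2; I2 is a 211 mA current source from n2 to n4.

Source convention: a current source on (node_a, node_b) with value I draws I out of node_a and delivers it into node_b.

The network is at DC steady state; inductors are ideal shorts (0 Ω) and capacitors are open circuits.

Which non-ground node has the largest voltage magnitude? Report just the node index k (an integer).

Element admittances at DC:
  L1: short n0↔n4 (DC inductor)
  Y(R1) = 0.08403 S between n1,n4
  Y(R2) = 0.0002070 S between n7,n6
  Y(R3) = 0.001016 S between n5,n3
  Y(C1) = 0.000 S between n2,n4
  Y(R4) = 0.2387 S between n5,n1
  Y(R5) = 0.001862 S between n1,n0
  Y(C2) = 0.000 S between n1,n5
  I1: injects 0.0674 A into n7 (from n0)
  Y(R6) = 0.003704 S between n1,n2
  Y(R7) = 0.009259 S between n6,n0
  Y(R8) = 0.002941 S between n6,n1
  Y(R9) = 0.001587 S between n7,n3
  Y(R10) = 0.0006173 S between n3,n1
  Y(R11) = 0.0002232 S between n3,n0
  Y(R12) = 0.0003257 S between n3,n1
  Y(R13) = 0.06173 S between n3,n2
  I2: injects 0.211 A into n4 (from n2)
Assemble and solve the 8×8 MNA system:
  V(n1)=-1.593  V(n2)=-27.18  V(n3)=-25.30  V(n4)=0.000  V(n5)=-1.693  V(n6)=-0.1244  V(n7)=15.17
  i(L1)=-0.07716

2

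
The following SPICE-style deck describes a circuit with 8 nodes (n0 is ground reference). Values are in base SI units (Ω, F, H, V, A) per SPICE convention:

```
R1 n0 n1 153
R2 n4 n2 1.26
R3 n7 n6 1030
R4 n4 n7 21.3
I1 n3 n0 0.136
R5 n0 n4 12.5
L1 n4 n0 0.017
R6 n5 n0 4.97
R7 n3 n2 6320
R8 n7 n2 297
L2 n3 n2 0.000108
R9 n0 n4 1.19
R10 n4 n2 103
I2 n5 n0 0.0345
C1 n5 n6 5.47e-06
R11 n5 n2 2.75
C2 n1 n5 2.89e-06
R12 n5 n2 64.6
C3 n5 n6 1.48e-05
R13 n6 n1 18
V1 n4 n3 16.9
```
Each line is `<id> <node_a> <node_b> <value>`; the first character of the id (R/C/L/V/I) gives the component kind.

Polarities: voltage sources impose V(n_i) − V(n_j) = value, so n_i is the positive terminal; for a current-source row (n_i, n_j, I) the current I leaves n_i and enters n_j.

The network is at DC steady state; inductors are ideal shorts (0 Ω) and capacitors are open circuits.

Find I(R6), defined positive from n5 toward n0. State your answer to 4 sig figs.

-2.233 A

MNA unknowns: 7 node voltages V₁..V_7 plus 3 source currents (L1, L2, V1)
R1: Y=0.006536 on G[0,1]
R2: Y=0.7937 on G[4,2]
R3: Y=0.0009709 on G[7,6]
R4: Y=0.04695 on G[4,7]
I1: z[3]−=0.136, z[0]+=0.136
R5: Y=0.08000 on G[0,4]
L1: row V4−V0=0, i_L1 at 4,0
R6: Y=0.2012 on G[5,0]
R7: Y=0.0001582 on G[3,2]
R8: Y=0.003367 on G[7,2]
L2: row V3−V2=0, i_L2 at 3,2
R9: Y=0.8403 on G[0,4]
R10: Y=0.009709 on G[4,2]
I2: z[5]−=0.0345, z[0]+=0.0345
C1: Y=0.000 on G[5,6]
R11: Y=0.3636 on G[5,2]
C2: Y=0.000 on G[1,5]
R12: Y=0.01548 on G[5,2]
C3: Y=0.000 on G[5,6]
R13: Y=0.05556 on G[6,1]
V1: row V4−V3=16.9, i_V1 at 4,3
solve → V1=-0.1417, V2=-16.90, V3=-16.90, V4=0.000, V5=-11.10, V6=-0.1584, V7=-1.113
aux → i_L1=2.064, i_L2=-15.83, i_V1=-15.69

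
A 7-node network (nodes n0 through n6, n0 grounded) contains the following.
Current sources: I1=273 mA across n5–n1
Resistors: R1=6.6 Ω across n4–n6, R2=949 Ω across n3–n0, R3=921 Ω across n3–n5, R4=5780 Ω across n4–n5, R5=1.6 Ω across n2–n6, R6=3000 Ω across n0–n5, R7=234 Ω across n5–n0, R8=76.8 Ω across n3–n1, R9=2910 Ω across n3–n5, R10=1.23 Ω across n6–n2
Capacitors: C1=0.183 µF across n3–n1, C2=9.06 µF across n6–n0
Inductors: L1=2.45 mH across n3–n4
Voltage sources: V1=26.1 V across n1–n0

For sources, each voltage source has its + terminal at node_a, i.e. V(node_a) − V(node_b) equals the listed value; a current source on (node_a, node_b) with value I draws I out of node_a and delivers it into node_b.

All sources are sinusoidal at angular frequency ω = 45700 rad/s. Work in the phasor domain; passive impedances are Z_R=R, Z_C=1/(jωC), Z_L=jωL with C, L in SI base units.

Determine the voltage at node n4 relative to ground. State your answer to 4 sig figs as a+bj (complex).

MNA unknowns: 6 node voltages V₁..V_6 plus 1 source current (V1)
I1: z[5]−=0.273, z[1]+=0.273
R1: Y=0.1515+0.000j on G[4,6]
R2: Y=0.001054+0.000j on G[3,0]
R3: Y=0.001086+0.000j on G[3,5]
R4: Y=0.0001730+0.000j on G[4,5]
R5: Y=0.6250+0.000j on G[2,6]
R6: Y=0.0003333+0.000j on G[0,5]
C1: Y=0.000+0.008363j on G[3,1]
L1: Y=0.000-0.008931j on G[3,4]
R7: Y=0.004274+0.000j on G[5,0]
R8: Y=0.01302+0.000j on G[3,1]
C2: Y=0.000+0.4140j on G[6,0]
R9: Y=0.0003436+0.000j on G[3,5]
R10: Y=0.8130+0.000j on G[6,2]
V1: row V1−V0=26.1, i_V1 at 1,0
solve → V1=26.10+0.000j, V2=-0.3519-0.3278j, V3=16.95+14.70j, V4=0.5440-1.289j, V5=-40.05+3.347j, V6=-0.3519-0.3278j
aux → i_V1=0.03091+0.1148j

0.5440-1.289j V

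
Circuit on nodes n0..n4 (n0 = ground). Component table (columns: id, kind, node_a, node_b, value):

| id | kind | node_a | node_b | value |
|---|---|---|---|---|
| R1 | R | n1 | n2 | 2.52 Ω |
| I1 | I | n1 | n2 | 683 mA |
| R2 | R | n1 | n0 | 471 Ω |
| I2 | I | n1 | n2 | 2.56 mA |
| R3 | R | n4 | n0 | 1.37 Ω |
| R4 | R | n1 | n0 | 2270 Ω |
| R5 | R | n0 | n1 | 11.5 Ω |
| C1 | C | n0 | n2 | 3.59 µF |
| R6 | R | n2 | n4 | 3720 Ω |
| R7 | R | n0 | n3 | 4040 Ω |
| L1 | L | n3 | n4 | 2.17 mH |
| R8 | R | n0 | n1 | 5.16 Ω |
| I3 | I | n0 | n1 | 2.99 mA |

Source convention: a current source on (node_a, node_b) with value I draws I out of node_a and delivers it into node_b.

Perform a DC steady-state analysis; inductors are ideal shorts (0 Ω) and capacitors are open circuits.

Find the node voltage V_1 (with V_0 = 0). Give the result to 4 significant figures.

MNA unknowns: 4 node voltages V₁..V_4 plus 1 source current (L1)
R1: Y=0.3968 on G[1,2]
I1: z[1]−=0.683, z[2]+=0.683
R2: Y=0.002123 on G[1,0]
I2: z[1]−=0.00256, z[2]+=0.00256
R3: Y=0.7299 on G[4,0]
R4: Y=0.0004405 on G[1,0]
R5: Y=0.08696 on G[0,1]
C1: Y=0.000 on G[0,2]
R6: Y=0.0002688 on G[2,4]
R7: Y=0.0002475 on G[0,3]
L1: row V3−V4=0, i_L1 at 3,4
R8: Y=0.1938 on G[0,1]
I3: z[0]−=0.00299, z[1]+=0.00299
solve → V1=0.008908, V2=1.735, V3=0.0006386, V4=0.0006386
aux → i_L1=-1.581e-07

0.008908 V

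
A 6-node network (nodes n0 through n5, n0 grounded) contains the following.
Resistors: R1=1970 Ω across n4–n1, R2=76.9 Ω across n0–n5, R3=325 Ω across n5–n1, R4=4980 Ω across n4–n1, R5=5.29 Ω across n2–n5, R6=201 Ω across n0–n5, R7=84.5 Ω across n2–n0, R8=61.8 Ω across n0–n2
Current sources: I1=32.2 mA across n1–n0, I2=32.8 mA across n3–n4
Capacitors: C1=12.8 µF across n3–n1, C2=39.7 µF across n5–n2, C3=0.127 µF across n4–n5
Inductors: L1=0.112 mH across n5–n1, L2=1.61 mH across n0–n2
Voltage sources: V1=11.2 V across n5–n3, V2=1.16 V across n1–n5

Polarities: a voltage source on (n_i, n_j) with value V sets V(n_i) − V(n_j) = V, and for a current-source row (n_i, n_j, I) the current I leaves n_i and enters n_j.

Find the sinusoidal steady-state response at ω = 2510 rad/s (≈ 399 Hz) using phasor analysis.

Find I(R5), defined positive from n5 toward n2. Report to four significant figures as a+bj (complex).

-0.02289+0.01296j A

Apply KCL at each of the 5 non-ground nodes and solve the resulting linear system.
Node n1: branches {R1, I1, C1, R3, R4, L1, V2} → V_1 = 1.022-0.04963j
Node n2: branches {C2, R5, L2, R7, R8} → V_2 = -0.01698-0.1182j
Node n3: branches {I2, C1, V1} → V_3 = -11.34-0.04963j
Node n4: branches {R1, I2, R4, C3} → V_4 = 39.33-17.81j
Node n5: branches {R2, R3, C2, R5, R6, L1, C3, V1, V2} → V_5 = -0.1381-0.04963j
Source currents: i(V1)=0.03280-0.3971j, i(V2)=-0.008631+3.717j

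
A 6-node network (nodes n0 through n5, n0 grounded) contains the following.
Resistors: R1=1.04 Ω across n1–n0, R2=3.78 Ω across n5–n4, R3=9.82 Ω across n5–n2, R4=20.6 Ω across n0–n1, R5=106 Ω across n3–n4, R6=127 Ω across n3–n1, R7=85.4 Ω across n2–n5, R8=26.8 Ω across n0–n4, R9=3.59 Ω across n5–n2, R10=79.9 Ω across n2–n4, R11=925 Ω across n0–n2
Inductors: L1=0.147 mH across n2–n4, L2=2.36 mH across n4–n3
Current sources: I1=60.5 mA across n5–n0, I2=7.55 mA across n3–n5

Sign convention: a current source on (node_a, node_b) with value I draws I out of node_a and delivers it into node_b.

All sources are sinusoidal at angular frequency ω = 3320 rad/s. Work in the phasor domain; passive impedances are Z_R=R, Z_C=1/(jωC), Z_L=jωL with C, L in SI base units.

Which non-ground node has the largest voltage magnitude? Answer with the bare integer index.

MNA unknowns: 5 node voltages V₁..V_5
R1: Y=0.9615+0.000j on G[1,0]
R2: Y=0.2646+0.000j on G[5,4]
R3: Y=0.1018+0.000j on G[5,2]
R4: Y=0.04854+0.000j on G[0,1]
R5: Y=0.009434+0.000j on G[3,4]
L1: Y=0.000-2.049j on G[2,4]
R6: Y=0.007874+0.000j on G[3,1]
R7: Y=0.01171+0.000j on G[2,5]
I1: z[5]−=0.0605, z[0]+=0.0605
L2: Y=0.000-0.1276j on G[4,3]
R8: Y=0.03731+0.000j on G[0,4]
R9: Y=0.2786+0.000j on G[5,2]
R10: Y=0.01252+0.000j on G[2,4]
R11: Y=0.001081+0.000j on G[0,2]
I2: z[3]−=0.00755, z[5]+=0.00755
solve → V1=-0.01011+0.0001355j, V2=-1.311-0.01779j, V3=-1.307+0.01752j, V4=-1.310-0.003153j, V5=-1.391-0.01189j

5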